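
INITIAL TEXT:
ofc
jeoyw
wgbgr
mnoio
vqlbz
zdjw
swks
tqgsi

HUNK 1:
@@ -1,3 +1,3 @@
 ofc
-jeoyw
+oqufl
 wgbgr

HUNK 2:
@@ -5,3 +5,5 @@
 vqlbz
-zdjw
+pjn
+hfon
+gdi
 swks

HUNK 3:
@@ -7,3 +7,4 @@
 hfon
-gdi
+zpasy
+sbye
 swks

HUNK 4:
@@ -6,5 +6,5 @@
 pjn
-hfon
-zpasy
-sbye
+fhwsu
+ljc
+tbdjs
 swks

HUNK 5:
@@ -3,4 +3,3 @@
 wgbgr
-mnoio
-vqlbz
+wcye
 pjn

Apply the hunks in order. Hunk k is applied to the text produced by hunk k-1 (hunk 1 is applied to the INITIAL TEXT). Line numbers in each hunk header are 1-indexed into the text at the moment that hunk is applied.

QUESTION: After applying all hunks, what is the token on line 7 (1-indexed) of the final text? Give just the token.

Hunk 1: at line 1 remove [jeoyw] add [oqufl] -> 8 lines: ofc oqufl wgbgr mnoio vqlbz zdjw swks tqgsi
Hunk 2: at line 5 remove [zdjw] add [pjn,hfon,gdi] -> 10 lines: ofc oqufl wgbgr mnoio vqlbz pjn hfon gdi swks tqgsi
Hunk 3: at line 7 remove [gdi] add [zpasy,sbye] -> 11 lines: ofc oqufl wgbgr mnoio vqlbz pjn hfon zpasy sbye swks tqgsi
Hunk 4: at line 6 remove [hfon,zpasy,sbye] add [fhwsu,ljc,tbdjs] -> 11 lines: ofc oqufl wgbgr mnoio vqlbz pjn fhwsu ljc tbdjs swks tqgsi
Hunk 5: at line 3 remove [mnoio,vqlbz] add [wcye] -> 10 lines: ofc oqufl wgbgr wcye pjn fhwsu ljc tbdjs swks tqgsi
Final line 7: ljc

Answer: ljc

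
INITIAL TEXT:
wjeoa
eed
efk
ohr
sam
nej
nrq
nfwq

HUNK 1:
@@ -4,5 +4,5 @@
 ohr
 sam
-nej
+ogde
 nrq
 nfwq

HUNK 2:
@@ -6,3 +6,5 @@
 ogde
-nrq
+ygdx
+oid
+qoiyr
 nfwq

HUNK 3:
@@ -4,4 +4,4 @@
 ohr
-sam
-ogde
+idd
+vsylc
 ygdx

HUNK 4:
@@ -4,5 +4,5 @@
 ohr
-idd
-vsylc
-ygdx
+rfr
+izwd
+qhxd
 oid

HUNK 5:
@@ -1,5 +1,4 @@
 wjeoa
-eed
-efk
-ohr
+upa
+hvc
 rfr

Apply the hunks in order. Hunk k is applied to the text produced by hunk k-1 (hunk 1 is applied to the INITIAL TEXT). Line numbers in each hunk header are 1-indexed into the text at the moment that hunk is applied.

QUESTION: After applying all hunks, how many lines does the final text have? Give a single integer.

Answer: 9

Derivation:
Hunk 1: at line 4 remove [nej] add [ogde] -> 8 lines: wjeoa eed efk ohr sam ogde nrq nfwq
Hunk 2: at line 6 remove [nrq] add [ygdx,oid,qoiyr] -> 10 lines: wjeoa eed efk ohr sam ogde ygdx oid qoiyr nfwq
Hunk 3: at line 4 remove [sam,ogde] add [idd,vsylc] -> 10 lines: wjeoa eed efk ohr idd vsylc ygdx oid qoiyr nfwq
Hunk 4: at line 4 remove [idd,vsylc,ygdx] add [rfr,izwd,qhxd] -> 10 lines: wjeoa eed efk ohr rfr izwd qhxd oid qoiyr nfwq
Hunk 5: at line 1 remove [eed,efk,ohr] add [upa,hvc] -> 9 lines: wjeoa upa hvc rfr izwd qhxd oid qoiyr nfwq
Final line count: 9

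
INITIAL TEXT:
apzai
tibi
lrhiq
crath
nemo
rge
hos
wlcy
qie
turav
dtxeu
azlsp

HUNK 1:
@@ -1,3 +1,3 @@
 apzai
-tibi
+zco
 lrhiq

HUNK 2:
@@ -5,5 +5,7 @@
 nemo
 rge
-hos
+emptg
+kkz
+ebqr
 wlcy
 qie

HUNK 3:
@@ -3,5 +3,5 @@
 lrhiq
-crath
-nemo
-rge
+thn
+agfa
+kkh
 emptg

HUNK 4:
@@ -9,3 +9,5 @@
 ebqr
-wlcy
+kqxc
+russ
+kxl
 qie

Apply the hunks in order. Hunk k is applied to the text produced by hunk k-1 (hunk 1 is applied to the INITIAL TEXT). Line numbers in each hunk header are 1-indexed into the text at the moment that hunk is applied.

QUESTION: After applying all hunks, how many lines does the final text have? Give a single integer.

Answer: 16

Derivation:
Hunk 1: at line 1 remove [tibi] add [zco] -> 12 lines: apzai zco lrhiq crath nemo rge hos wlcy qie turav dtxeu azlsp
Hunk 2: at line 5 remove [hos] add [emptg,kkz,ebqr] -> 14 lines: apzai zco lrhiq crath nemo rge emptg kkz ebqr wlcy qie turav dtxeu azlsp
Hunk 3: at line 3 remove [crath,nemo,rge] add [thn,agfa,kkh] -> 14 lines: apzai zco lrhiq thn agfa kkh emptg kkz ebqr wlcy qie turav dtxeu azlsp
Hunk 4: at line 9 remove [wlcy] add [kqxc,russ,kxl] -> 16 lines: apzai zco lrhiq thn agfa kkh emptg kkz ebqr kqxc russ kxl qie turav dtxeu azlsp
Final line count: 16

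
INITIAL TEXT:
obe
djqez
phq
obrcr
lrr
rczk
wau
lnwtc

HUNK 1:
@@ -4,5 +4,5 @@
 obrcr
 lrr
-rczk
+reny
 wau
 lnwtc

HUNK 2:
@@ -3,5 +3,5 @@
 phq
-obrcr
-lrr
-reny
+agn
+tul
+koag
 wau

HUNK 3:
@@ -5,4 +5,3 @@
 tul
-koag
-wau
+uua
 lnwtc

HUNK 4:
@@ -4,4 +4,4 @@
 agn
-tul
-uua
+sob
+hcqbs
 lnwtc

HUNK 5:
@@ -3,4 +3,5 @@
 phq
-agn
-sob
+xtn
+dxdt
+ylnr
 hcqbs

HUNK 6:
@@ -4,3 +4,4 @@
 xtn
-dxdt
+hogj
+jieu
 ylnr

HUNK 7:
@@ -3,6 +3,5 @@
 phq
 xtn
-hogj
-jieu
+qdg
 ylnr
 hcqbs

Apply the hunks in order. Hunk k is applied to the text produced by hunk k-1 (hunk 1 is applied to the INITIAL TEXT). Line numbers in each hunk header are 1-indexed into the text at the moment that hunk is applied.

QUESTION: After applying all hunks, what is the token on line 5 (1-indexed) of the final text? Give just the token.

Hunk 1: at line 4 remove [rczk] add [reny] -> 8 lines: obe djqez phq obrcr lrr reny wau lnwtc
Hunk 2: at line 3 remove [obrcr,lrr,reny] add [agn,tul,koag] -> 8 lines: obe djqez phq agn tul koag wau lnwtc
Hunk 3: at line 5 remove [koag,wau] add [uua] -> 7 lines: obe djqez phq agn tul uua lnwtc
Hunk 4: at line 4 remove [tul,uua] add [sob,hcqbs] -> 7 lines: obe djqez phq agn sob hcqbs lnwtc
Hunk 5: at line 3 remove [agn,sob] add [xtn,dxdt,ylnr] -> 8 lines: obe djqez phq xtn dxdt ylnr hcqbs lnwtc
Hunk 6: at line 4 remove [dxdt] add [hogj,jieu] -> 9 lines: obe djqez phq xtn hogj jieu ylnr hcqbs lnwtc
Hunk 7: at line 3 remove [hogj,jieu] add [qdg] -> 8 lines: obe djqez phq xtn qdg ylnr hcqbs lnwtc
Final line 5: qdg

Answer: qdg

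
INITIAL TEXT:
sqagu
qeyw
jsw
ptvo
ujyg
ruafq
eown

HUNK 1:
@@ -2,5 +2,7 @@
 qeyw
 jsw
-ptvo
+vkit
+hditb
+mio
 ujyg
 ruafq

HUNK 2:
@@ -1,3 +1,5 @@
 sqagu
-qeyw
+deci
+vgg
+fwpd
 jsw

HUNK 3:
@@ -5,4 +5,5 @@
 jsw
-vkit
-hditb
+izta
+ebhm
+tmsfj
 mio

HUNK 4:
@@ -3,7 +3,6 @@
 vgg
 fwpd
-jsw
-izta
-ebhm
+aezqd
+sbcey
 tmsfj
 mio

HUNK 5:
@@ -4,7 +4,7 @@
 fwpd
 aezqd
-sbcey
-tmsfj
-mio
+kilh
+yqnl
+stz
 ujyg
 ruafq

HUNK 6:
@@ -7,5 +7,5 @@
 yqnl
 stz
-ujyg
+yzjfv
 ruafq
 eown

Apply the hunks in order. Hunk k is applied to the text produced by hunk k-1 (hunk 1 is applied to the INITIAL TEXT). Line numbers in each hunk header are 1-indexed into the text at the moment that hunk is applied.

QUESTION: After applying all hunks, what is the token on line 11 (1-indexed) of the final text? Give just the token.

Hunk 1: at line 2 remove [ptvo] add [vkit,hditb,mio] -> 9 lines: sqagu qeyw jsw vkit hditb mio ujyg ruafq eown
Hunk 2: at line 1 remove [qeyw] add [deci,vgg,fwpd] -> 11 lines: sqagu deci vgg fwpd jsw vkit hditb mio ujyg ruafq eown
Hunk 3: at line 5 remove [vkit,hditb] add [izta,ebhm,tmsfj] -> 12 lines: sqagu deci vgg fwpd jsw izta ebhm tmsfj mio ujyg ruafq eown
Hunk 4: at line 3 remove [jsw,izta,ebhm] add [aezqd,sbcey] -> 11 lines: sqagu deci vgg fwpd aezqd sbcey tmsfj mio ujyg ruafq eown
Hunk 5: at line 4 remove [sbcey,tmsfj,mio] add [kilh,yqnl,stz] -> 11 lines: sqagu deci vgg fwpd aezqd kilh yqnl stz ujyg ruafq eown
Hunk 6: at line 7 remove [ujyg] add [yzjfv] -> 11 lines: sqagu deci vgg fwpd aezqd kilh yqnl stz yzjfv ruafq eown
Final line 11: eown

Answer: eown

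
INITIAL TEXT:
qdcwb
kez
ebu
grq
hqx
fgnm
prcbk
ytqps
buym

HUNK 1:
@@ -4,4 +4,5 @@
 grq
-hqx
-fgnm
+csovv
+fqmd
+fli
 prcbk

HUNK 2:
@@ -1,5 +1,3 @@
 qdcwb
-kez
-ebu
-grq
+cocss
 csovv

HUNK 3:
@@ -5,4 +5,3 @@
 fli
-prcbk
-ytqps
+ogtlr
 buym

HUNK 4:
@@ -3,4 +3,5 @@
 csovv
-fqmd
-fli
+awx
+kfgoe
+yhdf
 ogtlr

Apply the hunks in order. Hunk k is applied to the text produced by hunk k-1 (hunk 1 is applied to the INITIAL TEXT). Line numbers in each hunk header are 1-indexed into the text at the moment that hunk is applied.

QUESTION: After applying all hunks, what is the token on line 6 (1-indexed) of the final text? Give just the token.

Answer: yhdf

Derivation:
Hunk 1: at line 4 remove [hqx,fgnm] add [csovv,fqmd,fli] -> 10 lines: qdcwb kez ebu grq csovv fqmd fli prcbk ytqps buym
Hunk 2: at line 1 remove [kez,ebu,grq] add [cocss] -> 8 lines: qdcwb cocss csovv fqmd fli prcbk ytqps buym
Hunk 3: at line 5 remove [prcbk,ytqps] add [ogtlr] -> 7 lines: qdcwb cocss csovv fqmd fli ogtlr buym
Hunk 4: at line 3 remove [fqmd,fli] add [awx,kfgoe,yhdf] -> 8 lines: qdcwb cocss csovv awx kfgoe yhdf ogtlr buym
Final line 6: yhdf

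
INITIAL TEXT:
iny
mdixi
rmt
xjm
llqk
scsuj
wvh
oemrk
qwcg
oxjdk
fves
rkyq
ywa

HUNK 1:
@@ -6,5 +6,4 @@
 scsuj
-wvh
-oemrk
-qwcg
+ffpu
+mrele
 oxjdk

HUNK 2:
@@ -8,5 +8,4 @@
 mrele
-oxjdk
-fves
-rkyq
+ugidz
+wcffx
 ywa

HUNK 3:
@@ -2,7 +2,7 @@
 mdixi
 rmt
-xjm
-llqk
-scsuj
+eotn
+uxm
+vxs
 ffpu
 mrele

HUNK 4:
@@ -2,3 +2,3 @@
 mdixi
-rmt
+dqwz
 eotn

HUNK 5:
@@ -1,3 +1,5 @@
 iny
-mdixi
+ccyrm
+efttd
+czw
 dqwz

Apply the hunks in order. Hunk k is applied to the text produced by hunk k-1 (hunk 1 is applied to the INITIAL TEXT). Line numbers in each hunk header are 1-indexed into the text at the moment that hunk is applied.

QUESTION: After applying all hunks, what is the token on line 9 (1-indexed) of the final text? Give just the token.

Answer: ffpu

Derivation:
Hunk 1: at line 6 remove [wvh,oemrk,qwcg] add [ffpu,mrele] -> 12 lines: iny mdixi rmt xjm llqk scsuj ffpu mrele oxjdk fves rkyq ywa
Hunk 2: at line 8 remove [oxjdk,fves,rkyq] add [ugidz,wcffx] -> 11 lines: iny mdixi rmt xjm llqk scsuj ffpu mrele ugidz wcffx ywa
Hunk 3: at line 2 remove [xjm,llqk,scsuj] add [eotn,uxm,vxs] -> 11 lines: iny mdixi rmt eotn uxm vxs ffpu mrele ugidz wcffx ywa
Hunk 4: at line 2 remove [rmt] add [dqwz] -> 11 lines: iny mdixi dqwz eotn uxm vxs ffpu mrele ugidz wcffx ywa
Hunk 5: at line 1 remove [mdixi] add [ccyrm,efttd,czw] -> 13 lines: iny ccyrm efttd czw dqwz eotn uxm vxs ffpu mrele ugidz wcffx ywa
Final line 9: ffpu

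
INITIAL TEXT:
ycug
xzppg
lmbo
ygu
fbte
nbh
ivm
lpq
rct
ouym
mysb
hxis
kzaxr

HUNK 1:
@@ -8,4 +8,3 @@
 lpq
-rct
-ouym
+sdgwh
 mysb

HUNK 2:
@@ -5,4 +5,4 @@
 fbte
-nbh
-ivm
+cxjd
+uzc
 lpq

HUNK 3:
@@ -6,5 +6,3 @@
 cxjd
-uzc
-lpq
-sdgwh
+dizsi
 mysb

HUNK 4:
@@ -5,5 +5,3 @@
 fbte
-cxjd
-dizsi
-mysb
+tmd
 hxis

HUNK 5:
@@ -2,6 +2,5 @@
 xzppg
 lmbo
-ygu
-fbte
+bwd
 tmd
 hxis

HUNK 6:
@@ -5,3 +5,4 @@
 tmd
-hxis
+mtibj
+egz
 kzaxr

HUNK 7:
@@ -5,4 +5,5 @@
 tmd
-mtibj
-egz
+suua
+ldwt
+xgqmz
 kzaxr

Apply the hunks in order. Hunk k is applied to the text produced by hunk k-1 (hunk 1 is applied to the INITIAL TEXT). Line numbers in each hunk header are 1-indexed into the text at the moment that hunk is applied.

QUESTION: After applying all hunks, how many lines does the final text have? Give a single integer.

Answer: 9

Derivation:
Hunk 1: at line 8 remove [rct,ouym] add [sdgwh] -> 12 lines: ycug xzppg lmbo ygu fbte nbh ivm lpq sdgwh mysb hxis kzaxr
Hunk 2: at line 5 remove [nbh,ivm] add [cxjd,uzc] -> 12 lines: ycug xzppg lmbo ygu fbte cxjd uzc lpq sdgwh mysb hxis kzaxr
Hunk 3: at line 6 remove [uzc,lpq,sdgwh] add [dizsi] -> 10 lines: ycug xzppg lmbo ygu fbte cxjd dizsi mysb hxis kzaxr
Hunk 4: at line 5 remove [cxjd,dizsi,mysb] add [tmd] -> 8 lines: ycug xzppg lmbo ygu fbte tmd hxis kzaxr
Hunk 5: at line 2 remove [ygu,fbte] add [bwd] -> 7 lines: ycug xzppg lmbo bwd tmd hxis kzaxr
Hunk 6: at line 5 remove [hxis] add [mtibj,egz] -> 8 lines: ycug xzppg lmbo bwd tmd mtibj egz kzaxr
Hunk 7: at line 5 remove [mtibj,egz] add [suua,ldwt,xgqmz] -> 9 lines: ycug xzppg lmbo bwd tmd suua ldwt xgqmz kzaxr
Final line count: 9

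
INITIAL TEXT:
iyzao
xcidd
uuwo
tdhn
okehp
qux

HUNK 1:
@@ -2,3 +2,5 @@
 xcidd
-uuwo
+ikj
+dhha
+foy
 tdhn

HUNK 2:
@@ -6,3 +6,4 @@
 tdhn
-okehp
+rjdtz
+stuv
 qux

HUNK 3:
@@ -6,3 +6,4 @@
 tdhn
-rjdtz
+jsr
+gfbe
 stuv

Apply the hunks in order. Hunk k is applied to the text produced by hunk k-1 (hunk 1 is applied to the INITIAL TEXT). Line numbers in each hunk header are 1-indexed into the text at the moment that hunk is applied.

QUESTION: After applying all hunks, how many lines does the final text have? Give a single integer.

Hunk 1: at line 2 remove [uuwo] add [ikj,dhha,foy] -> 8 lines: iyzao xcidd ikj dhha foy tdhn okehp qux
Hunk 2: at line 6 remove [okehp] add [rjdtz,stuv] -> 9 lines: iyzao xcidd ikj dhha foy tdhn rjdtz stuv qux
Hunk 3: at line 6 remove [rjdtz] add [jsr,gfbe] -> 10 lines: iyzao xcidd ikj dhha foy tdhn jsr gfbe stuv qux
Final line count: 10

Answer: 10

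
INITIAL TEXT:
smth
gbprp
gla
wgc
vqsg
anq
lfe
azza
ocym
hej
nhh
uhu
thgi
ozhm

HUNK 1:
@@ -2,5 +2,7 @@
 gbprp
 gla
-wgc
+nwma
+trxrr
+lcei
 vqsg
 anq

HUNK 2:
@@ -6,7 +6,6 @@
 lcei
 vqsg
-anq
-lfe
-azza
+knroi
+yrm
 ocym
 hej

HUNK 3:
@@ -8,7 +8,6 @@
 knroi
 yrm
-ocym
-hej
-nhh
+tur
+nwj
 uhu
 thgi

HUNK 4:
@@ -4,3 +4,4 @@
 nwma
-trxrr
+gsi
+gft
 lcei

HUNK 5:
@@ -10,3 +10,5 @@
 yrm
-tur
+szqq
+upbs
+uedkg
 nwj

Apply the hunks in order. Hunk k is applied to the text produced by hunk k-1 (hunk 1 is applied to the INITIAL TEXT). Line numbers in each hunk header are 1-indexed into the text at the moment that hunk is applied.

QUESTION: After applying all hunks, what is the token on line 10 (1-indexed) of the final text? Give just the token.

Answer: yrm

Derivation:
Hunk 1: at line 2 remove [wgc] add [nwma,trxrr,lcei] -> 16 lines: smth gbprp gla nwma trxrr lcei vqsg anq lfe azza ocym hej nhh uhu thgi ozhm
Hunk 2: at line 6 remove [anq,lfe,azza] add [knroi,yrm] -> 15 lines: smth gbprp gla nwma trxrr lcei vqsg knroi yrm ocym hej nhh uhu thgi ozhm
Hunk 3: at line 8 remove [ocym,hej,nhh] add [tur,nwj] -> 14 lines: smth gbprp gla nwma trxrr lcei vqsg knroi yrm tur nwj uhu thgi ozhm
Hunk 4: at line 4 remove [trxrr] add [gsi,gft] -> 15 lines: smth gbprp gla nwma gsi gft lcei vqsg knroi yrm tur nwj uhu thgi ozhm
Hunk 5: at line 10 remove [tur] add [szqq,upbs,uedkg] -> 17 lines: smth gbprp gla nwma gsi gft lcei vqsg knroi yrm szqq upbs uedkg nwj uhu thgi ozhm
Final line 10: yrm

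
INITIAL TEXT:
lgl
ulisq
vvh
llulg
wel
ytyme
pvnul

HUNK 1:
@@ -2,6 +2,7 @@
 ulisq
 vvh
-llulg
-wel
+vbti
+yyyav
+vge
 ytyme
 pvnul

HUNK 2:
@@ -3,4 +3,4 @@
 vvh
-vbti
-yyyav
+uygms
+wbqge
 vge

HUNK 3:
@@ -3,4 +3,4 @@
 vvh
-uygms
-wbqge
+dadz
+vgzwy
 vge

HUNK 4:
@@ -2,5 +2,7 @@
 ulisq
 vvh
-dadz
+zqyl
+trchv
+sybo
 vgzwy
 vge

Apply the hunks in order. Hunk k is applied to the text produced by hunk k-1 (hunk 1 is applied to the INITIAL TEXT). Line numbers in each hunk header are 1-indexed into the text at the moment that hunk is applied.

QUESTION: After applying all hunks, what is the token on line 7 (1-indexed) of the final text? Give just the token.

Answer: vgzwy

Derivation:
Hunk 1: at line 2 remove [llulg,wel] add [vbti,yyyav,vge] -> 8 lines: lgl ulisq vvh vbti yyyav vge ytyme pvnul
Hunk 2: at line 3 remove [vbti,yyyav] add [uygms,wbqge] -> 8 lines: lgl ulisq vvh uygms wbqge vge ytyme pvnul
Hunk 3: at line 3 remove [uygms,wbqge] add [dadz,vgzwy] -> 8 lines: lgl ulisq vvh dadz vgzwy vge ytyme pvnul
Hunk 4: at line 2 remove [dadz] add [zqyl,trchv,sybo] -> 10 lines: lgl ulisq vvh zqyl trchv sybo vgzwy vge ytyme pvnul
Final line 7: vgzwy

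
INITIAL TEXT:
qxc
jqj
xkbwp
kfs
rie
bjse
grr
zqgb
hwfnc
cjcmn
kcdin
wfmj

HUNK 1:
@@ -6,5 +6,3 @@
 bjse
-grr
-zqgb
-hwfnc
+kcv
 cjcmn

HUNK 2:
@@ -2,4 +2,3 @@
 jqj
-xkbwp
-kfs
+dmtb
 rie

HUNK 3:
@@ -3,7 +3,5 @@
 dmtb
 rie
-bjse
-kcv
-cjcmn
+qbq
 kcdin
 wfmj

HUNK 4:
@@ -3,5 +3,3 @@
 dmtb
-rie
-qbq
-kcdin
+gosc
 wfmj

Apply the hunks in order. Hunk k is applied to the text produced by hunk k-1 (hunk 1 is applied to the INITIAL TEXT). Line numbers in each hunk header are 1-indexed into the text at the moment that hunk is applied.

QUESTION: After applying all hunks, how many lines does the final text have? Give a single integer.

Hunk 1: at line 6 remove [grr,zqgb,hwfnc] add [kcv] -> 10 lines: qxc jqj xkbwp kfs rie bjse kcv cjcmn kcdin wfmj
Hunk 2: at line 2 remove [xkbwp,kfs] add [dmtb] -> 9 lines: qxc jqj dmtb rie bjse kcv cjcmn kcdin wfmj
Hunk 3: at line 3 remove [bjse,kcv,cjcmn] add [qbq] -> 7 lines: qxc jqj dmtb rie qbq kcdin wfmj
Hunk 4: at line 3 remove [rie,qbq,kcdin] add [gosc] -> 5 lines: qxc jqj dmtb gosc wfmj
Final line count: 5

Answer: 5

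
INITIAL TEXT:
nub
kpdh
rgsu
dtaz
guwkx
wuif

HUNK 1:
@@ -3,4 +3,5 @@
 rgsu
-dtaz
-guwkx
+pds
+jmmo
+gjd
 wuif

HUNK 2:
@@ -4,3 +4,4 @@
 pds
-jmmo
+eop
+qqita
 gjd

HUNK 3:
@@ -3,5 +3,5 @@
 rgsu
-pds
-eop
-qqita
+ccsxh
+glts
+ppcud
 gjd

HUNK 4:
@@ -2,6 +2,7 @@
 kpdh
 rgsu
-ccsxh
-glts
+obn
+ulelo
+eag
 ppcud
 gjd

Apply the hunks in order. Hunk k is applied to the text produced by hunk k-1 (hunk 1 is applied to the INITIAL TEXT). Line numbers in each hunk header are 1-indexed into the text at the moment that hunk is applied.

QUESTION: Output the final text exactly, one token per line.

Hunk 1: at line 3 remove [dtaz,guwkx] add [pds,jmmo,gjd] -> 7 lines: nub kpdh rgsu pds jmmo gjd wuif
Hunk 2: at line 4 remove [jmmo] add [eop,qqita] -> 8 lines: nub kpdh rgsu pds eop qqita gjd wuif
Hunk 3: at line 3 remove [pds,eop,qqita] add [ccsxh,glts,ppcud] -> 8 lines: nub kpdh rgsu ccsxh glts ppcud gjd wuif
Hunk 4: at line 2 remove [ccsxh,glts] add [obn,ulelo,eag] -> 9 lines: nub kpdh rgsu obn ulelo eag ppcud gjd wuif

Answer: nub
kpdh
rgsu
obn
ulelo
eag
ppcud
gjd
wuif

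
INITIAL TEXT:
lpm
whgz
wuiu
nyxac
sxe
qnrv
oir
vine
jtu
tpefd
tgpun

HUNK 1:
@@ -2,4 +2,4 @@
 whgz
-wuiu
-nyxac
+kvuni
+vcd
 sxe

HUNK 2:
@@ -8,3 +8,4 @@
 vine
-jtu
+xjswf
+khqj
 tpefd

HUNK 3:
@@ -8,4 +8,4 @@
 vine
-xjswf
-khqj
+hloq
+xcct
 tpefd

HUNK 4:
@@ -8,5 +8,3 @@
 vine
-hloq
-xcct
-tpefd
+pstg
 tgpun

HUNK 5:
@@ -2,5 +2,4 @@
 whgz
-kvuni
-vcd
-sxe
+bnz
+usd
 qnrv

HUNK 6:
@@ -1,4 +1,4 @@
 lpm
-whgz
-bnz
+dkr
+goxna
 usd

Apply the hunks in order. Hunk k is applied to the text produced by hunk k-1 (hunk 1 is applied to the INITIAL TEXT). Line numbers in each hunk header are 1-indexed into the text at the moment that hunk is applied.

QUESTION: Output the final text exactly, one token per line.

Hunk 1: at line 2 remove [wuiu,nyxac] add [kvuni,vcd] -> 11 lines: lpm whgz kvuni vcd sxe qnrv oir vine jtu tpefd tgpun
Hunk 2: at line 8 remove [jtu] add [xjswf,khqj] -> 12 lines: lpm whgz kvuni vcd sxe qnrv oir vine xjswf khqj tpefd tgpun
Hunk 3: at line 8 remove [xjswf,khqj] add [hloq,xcct] -> 12 lines: lpm whgz kvuni vcd sxe qnrv oir vine hloq xcct tpefd tgpun
Hunk 4: at line 8 remove [hloq,xcct,tpefd] add [pstg] -> 10 lines: lpm whgz kvuni vcd sxe qnrv oir vine pstg tgpun
Hunk 5: at line 2 remove [kvuni,vcd,sxe] add [bnz,usd] -> 9 lines: lpm whgz bnz usd qnrv oir vine pstg tgpun
Hunk 6: at line 1 remove [whgz,bnz] add [dkr,goxna] -> 9 lines: lpm dkr goxna usd qnrv oir vine pstg tgpun

Answer: lpm
dkr
goxna
usd
qnrv
oir
vine
pstg
tgpun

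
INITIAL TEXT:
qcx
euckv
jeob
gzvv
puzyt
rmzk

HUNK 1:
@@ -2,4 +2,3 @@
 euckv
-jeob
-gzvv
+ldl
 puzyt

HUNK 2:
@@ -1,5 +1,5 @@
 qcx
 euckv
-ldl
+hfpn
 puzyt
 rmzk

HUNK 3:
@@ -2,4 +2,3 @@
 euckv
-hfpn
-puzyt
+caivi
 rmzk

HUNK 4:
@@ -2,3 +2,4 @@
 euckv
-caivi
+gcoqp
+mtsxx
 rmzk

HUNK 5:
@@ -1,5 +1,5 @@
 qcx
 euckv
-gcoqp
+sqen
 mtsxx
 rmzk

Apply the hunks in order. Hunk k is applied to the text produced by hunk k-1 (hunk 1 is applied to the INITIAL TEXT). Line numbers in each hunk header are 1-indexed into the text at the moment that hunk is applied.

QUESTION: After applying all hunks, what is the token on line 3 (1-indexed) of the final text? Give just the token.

Answer: sqen

Derivation:
Hunk 1: at line 2 remove [jeob,gzvv] add [ldl] -> 5 lines: qcx euckv ldl puzyt rmzk
Hunk 2: at line 1 remove [ldl] add [hfpn] -> 5 lines: qcx euckv hfpn puzyt rmzk
Hunk 3: at line 2 remove [hfpn,puzyt] add [caivi] -> 4 lines: qcx euckv caivi rmzk
Hunk 4: at line 2 remove [caivi] add [gcoqp,mtsxx] -> 5 lines: qcx euckv gcoqp mtsxx rmzk
Hunk 5: at line 1 remove [gcoqp] add [sqen] -> 5 lines: qcx euckv sqen mtsxx rmzk
Final line 3: sqen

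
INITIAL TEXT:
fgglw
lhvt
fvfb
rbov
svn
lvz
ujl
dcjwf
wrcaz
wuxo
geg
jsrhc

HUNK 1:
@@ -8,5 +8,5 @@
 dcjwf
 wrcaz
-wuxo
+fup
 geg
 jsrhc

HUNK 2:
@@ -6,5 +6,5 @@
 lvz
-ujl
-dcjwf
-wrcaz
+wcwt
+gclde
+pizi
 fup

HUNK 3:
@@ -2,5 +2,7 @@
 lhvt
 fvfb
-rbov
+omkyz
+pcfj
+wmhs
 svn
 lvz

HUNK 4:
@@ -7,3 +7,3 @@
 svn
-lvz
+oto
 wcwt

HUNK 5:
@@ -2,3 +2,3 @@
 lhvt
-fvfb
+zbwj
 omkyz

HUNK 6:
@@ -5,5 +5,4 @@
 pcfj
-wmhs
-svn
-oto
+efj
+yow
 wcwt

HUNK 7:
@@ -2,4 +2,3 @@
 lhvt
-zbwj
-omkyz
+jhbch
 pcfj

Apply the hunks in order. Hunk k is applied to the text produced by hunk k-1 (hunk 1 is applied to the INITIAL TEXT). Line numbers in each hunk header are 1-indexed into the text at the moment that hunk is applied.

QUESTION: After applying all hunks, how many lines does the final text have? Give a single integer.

Hunk 1: at line 8 remove [wuxo] add [fup] -> 12 lines: fgglw lhvt fvfb rbov svn lvz ujl dcjwf wrcaz fup geg jsrhc
Hunk 2: at line 6 remove [ujl,dcjwf,wrcaz] add [wcwt,gclde,pizi] -> 12 lines: fgglw lhvt fvfb rbov svn lvz wcwt gclde pizi fup geg jsrhc
Hunk 3: at line 2 remove [rbov] add [omkyz,pcfj,wmhs] -> 14 lines: fgglw lhvt fvfb omkyz pcfj wmhs svn lvz wcwt gclde pizi fup geg jsrhc
Hunk 4: at line 7 remove [lvz] add [oto] -> 14 lines: fgglw lhvt fvfb omkyz pcfj wmhs svn oto wcwt gclde pizi fup geg jsrhc
Hunk 5: at line 2 remove [fvfb] add [zbwj] -> 14 lines: fgglw lhvt zbwj omkyz pcfj wmhs svn oto wcwt gclde pizi fup geg jsrhc
Hunk 6: at line 5 remove [wmhs,svn,oto] add [efj,yow] -> 13 lines: fgglw lhvt zbwj omkyz pcfj efj yow wcwt gclde pizi fup geg jsrhc
Hunk 7: at line 2 remove [zbwj,omkyz] add [jhbch] -> 12 lines: fgglw lhvt jhbch pcfj efj yow wcwt gclde pizi fup geg jsrhc
Final line count: 12

Answer: 12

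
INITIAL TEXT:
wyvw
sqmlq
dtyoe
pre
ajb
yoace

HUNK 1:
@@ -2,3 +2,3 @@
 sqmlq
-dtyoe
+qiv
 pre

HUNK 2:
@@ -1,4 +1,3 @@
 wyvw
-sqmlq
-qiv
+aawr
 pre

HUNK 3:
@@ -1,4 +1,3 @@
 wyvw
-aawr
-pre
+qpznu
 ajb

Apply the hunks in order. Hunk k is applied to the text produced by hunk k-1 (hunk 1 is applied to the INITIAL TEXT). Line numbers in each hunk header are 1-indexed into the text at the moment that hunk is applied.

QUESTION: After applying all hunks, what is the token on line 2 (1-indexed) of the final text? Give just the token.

Hunk 1: at line 2 remove [dtyoe] add [qiv] -> 6 lines: wyvw sqmlq qiv pre ajb yoace
Hunk 2: at line 1 remove [sqmlq,qiv] add [aawr] -> 5 lines: wyvw aawr pre ajb yoace
Hunk 3: at line 1 remove [aawr,pre] add [qpznu] -> 4 lines: wyvw qpznu ajb yoace
Final line 2: qpznu

Answer: qpznu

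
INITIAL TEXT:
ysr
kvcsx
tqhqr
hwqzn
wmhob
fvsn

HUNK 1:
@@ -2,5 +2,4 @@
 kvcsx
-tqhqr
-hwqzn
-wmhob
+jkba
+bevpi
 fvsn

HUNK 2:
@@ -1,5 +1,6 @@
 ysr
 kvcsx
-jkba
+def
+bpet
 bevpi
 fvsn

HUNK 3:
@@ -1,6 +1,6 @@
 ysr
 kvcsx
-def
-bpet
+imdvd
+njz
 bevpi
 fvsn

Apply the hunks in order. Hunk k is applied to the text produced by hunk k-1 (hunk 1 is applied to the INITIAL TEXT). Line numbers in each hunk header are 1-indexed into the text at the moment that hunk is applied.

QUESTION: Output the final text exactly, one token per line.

Hunk 1: at line 2 remove [tqhqr,hwqzn,wmhob] add [jkba,bevpi] -> 5 lines: ysr kvcsx jkba bevpi fvsn
Hunk 2: at line 1 remove [jkba] add [def,bpet] -> 6 lines: ysr kvcsx def bpet bevpi fvsn
Hunk 3: at line 1 remove [def,bpet] add [imdvd,njz] -> 6 lines: ysr kvcsx imdvd njz bevpi fvsn

Answer: ysr
kvcsx
imdvd
njz
bevpi
fvsn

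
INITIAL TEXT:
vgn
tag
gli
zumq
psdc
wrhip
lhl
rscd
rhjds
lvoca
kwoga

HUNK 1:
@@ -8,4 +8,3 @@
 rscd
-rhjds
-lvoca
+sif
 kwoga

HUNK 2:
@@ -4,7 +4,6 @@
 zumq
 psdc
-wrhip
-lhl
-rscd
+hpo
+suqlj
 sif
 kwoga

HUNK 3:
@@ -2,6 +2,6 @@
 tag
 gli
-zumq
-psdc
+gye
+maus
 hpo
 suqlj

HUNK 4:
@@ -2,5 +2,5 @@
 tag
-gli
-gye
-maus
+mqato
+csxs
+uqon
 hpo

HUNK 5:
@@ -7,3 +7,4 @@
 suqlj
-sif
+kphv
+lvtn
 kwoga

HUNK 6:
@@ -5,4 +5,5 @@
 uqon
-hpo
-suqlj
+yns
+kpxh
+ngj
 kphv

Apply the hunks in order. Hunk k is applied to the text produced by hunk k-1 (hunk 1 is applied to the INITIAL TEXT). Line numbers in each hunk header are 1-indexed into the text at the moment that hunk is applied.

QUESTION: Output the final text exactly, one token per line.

Hunk 1: at line 8 remove [rhjds,lvoca] add [sif] -> 10 lines: vgn tag gli zumq psdc wrhip lhl rscd sif kwoga
Hunk 2: at line 4 remove [wrhip,lhl,rscd] add [hpo,suqlj] -> 9 lines: vgn tag gli zumq psdc hpo suqlj sif kwoga
Hunk 3: at line 2 remove [zumq,psdc] add [gye,maus] -> 9 lines: vgn tag gli gye maus hpo suqlj sif kwoga
Hunk 4: at line 2 remove [gli,gye,maus] add [mqato,csxs,uqon] -> 9 lines: vgn tag mqato csxs uqon hpo suqlj sif kwoga
Hunk 5: at line 7 remove [sif] add [kphv,lvtn] -> 10 lines: vgn tag mqato csxs uqon hpo suqlj kphv lvtn kwoga
Hunk 6: at line 5 remove [hpo,suqlj] add [yns,kpxh,ngj] -> 11 lines: vgn tag mqato csxs uqon yns kpxh ngj kphv lvtn kwoga

Answer: vgn
tag
mqato
csxs
uqon
yns
kpxh
ngj
kphv
lvtn
kwoga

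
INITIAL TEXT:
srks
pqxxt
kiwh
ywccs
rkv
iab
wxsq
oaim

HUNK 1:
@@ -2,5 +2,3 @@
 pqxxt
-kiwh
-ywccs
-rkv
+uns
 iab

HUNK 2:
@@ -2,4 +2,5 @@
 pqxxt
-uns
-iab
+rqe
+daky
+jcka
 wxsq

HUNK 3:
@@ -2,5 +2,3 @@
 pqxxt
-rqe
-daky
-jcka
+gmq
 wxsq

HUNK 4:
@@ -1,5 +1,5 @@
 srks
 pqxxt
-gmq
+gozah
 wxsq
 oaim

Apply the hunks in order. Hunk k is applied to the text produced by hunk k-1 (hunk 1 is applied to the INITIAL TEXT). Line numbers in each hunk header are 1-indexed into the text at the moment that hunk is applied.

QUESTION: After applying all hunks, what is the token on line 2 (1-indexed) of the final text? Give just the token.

Answer: pqxxt

Derivation:
Hunk 1: at line 2 remove [kiwh,ywccs,rkv] add [uns] -> 6 lines: srks pqxxt uns iab wxsq oaim
Hunk 2: at line 2 remove [uns,iab] add [rqe,daky,jcka] -> 7 lines: srks pqxxt rqe daky jcka wxsq oaim
Hunk 3: at line 2 remove [rqe,daky,jcka] add [gmq] -> 5 lines: srks pqxxt gmq wxsq oaim
Hunk 4: at line 1 remove [gmq] add [gozah] -> 5 lines: srks pqxxt gozah wxsq oaim
Final line 2: pqxxt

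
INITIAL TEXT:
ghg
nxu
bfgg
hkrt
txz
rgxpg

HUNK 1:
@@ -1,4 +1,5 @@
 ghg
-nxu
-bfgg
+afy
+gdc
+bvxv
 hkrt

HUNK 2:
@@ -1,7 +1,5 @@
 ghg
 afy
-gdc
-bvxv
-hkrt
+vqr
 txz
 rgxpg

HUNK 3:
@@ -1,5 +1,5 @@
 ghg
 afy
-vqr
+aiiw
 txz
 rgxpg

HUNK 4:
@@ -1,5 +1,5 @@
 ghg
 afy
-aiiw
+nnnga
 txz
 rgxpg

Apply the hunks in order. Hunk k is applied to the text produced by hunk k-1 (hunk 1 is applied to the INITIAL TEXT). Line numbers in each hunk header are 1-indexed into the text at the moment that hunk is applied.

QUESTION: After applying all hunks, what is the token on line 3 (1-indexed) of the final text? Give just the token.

Hunk 1: at line 1 remove [nxu,bfgg] add [afy,gdc,bvxv] -> 7 lines: ghg afy gdc bvxv hkrt txz rgxpg
Hunk 2: at line 1 remove [gdc,bvxv,hkrt] add [vqr] -> 5 lines: ghg afy vqr txz rgxpg
Hunk 3: at line 1 remove [vqr] add [aiiw] -> 5 lines: ghg afy aiiw txz rgxpg
Hunk 4: at line 1 remove [aiiw] add [nnnga] -> 5 lines: ghg afy nnnga txz rgxpg
Final line 3: nnnga

Answer: nnnga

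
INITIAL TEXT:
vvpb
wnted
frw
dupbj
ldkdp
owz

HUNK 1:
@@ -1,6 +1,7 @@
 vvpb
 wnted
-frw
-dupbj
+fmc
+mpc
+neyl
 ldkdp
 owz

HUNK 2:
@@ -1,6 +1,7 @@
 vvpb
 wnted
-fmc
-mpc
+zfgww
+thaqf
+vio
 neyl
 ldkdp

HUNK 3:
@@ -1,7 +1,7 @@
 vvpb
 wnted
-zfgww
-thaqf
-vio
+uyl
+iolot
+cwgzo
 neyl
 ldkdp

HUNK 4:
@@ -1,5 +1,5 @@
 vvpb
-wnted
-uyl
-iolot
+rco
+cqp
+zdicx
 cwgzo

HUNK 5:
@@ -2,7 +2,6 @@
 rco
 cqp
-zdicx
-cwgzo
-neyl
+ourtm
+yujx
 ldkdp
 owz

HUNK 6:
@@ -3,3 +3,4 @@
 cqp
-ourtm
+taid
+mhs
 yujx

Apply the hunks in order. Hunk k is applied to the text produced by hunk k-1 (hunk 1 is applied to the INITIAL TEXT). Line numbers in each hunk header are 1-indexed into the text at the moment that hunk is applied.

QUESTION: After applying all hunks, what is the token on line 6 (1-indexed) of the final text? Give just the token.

Answer: yujx

Derivation:
Hunk 1: at line 1 remove [frw,dupbj] add [fmc,mpc,neyl] -> 7 lines: vvpb wnted fmc mpc neyl ldkdp owz
Hunk 2: at line 1 remove [fmc,mpc] add [zfgww,thaqf,vio] -> 8 lines: vvpb wnted zfgww thaqf vio neyl ldkdp owz
Hunk 3: at line 1 remove [zfgww,thaqf,vio] add [uyl,iolot,cwgzo] -> 8 lines: vvpb wnted uyl iolot cwgzo neyl ldkdp owz
Hunk 4: at line 1 remove [wnted,uyl,iolot] add [rco,cqp,zdicx] -> 8 lines: vvpb rco cqp zdicx cwgzo neyl ldkdp owz
Hunk 5: at line 2 remove [zdicx,cwgzo,neyl] add [ourtm,yujx] -> 7 lines: vvpb rco cqp ourtm yujx ldkdp owz
Hunk 6: at line 3 remove [ourtm] add [taid,mhs] -> 8 lines: vvpb rco cqp taid mhs yujx ldkdp owz
Final line 6: yujx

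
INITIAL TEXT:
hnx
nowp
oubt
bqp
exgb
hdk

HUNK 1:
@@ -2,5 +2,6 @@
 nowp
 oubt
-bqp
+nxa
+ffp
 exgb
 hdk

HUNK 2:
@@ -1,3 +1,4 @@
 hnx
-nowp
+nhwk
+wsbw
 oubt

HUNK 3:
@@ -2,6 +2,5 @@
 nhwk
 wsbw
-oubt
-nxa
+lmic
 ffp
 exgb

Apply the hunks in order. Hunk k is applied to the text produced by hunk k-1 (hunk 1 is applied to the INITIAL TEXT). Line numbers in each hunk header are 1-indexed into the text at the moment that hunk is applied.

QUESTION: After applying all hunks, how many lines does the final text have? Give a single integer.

Hunk 1: at line 2 remove [bqp] add [nxa,ffp] -> 7 lines: hnx nowp oubt nxa ffp exgb hdk
Hunk 2: at line 1 remove [nowp] add [nhwk,wsbw] -> 8 lines: hnx nhwk wsbw oubt nxa ffp exgb hdk
Hunk 3: at line 2 remove [oubt,nxa] add [lmic] -> 7 lines: hnx nhwk wsbw lmic ffp exgb hdk
Final line count: 7

Answer: 7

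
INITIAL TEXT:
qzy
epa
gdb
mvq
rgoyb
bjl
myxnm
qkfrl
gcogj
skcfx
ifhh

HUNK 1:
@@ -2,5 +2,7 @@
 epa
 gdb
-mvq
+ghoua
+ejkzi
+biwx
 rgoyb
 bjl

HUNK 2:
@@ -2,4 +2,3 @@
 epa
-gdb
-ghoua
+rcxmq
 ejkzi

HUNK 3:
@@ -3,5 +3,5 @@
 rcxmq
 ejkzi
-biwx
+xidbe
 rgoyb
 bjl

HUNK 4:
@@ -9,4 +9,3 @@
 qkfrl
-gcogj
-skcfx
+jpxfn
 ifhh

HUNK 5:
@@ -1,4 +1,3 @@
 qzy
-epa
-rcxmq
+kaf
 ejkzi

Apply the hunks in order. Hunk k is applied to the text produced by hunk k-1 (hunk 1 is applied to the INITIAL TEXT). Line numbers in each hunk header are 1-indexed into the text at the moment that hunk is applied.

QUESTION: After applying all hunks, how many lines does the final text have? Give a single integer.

Answer: 10

Derivation:
Hunk 1: at line 2 remove [mvq] add [ghoua,ejkzi,biwx] -> 13 lines: qzy epa gdb ghoua ejkzi biwx rgoyb bjl myxnm qkfrl gcogj skcfx ifhh
Hunk 2: at line 2 remove [gdb,ghoua] add [rcxmq] -> 12 lines: qzy epa rcxmq ejkzi biwx rgoyb bjl myxnm qkfrl gcogj skcfx ifhh
Hunk 3: at line 3 remove [biwx] add [xidbe] -> 12 lines: qzy epa rcxmq ejkzi xidbe rgoyb bjl myxnm qkfrl gcogj skcfx ifhh
Hunk 4: at line 9 remove [gcogj,skcfx] add [jpxfn] -> 11 lines: qzy epa rcxmq ejkzi xidbe rgoyb bjl myxnm qkfrl jpxfn ifhh
Hunk 5: at line 1 remove [epa,rcxmq] add [kaf] -> 10 lines: qzy kaf ejkzi xidbe rgoyb bjl myxnm qkfrl jpxfn ifhh
Final line count: 10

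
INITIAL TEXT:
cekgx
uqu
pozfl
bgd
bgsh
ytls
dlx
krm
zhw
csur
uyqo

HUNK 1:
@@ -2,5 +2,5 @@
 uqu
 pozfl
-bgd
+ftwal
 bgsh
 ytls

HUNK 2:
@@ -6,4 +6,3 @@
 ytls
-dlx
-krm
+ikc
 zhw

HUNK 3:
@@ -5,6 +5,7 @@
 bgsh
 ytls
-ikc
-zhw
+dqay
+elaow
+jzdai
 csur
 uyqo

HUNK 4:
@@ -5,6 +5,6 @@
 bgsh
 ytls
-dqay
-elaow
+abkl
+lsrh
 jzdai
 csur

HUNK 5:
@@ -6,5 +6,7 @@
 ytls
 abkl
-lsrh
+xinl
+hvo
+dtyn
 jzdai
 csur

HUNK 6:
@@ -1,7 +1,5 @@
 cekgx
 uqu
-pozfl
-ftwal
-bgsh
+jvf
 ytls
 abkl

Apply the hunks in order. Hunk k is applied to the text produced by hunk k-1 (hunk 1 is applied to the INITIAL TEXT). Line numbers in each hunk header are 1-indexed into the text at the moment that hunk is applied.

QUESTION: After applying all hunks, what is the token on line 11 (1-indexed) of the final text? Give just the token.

Hunk 1: at line 2 remove [bgd] add [ftwal] -> 11 lines: cekgx uqu pozfl ftwal bgsh ytls dlx krm zhw csur uyqo
Hunk 2: at line 6 remove [dlx,krm] add [ikc] -> 10 lines: cekgx uqu pozfl ftwal bgsh ytls ikc zhw csur uyqo
Hunk 3: at line 5 remove [ikc,zhw] add [dqay,elaow,jzdai] -> 11 lines: cekgx uqu pozfl ftwal bgsh ytls dqay elaow jzdai csur uyqo
Hunk 4: at line 5 remove [dqay,elaow] add [abkl,lsrh] -> 11 lines: cekgx uqu pozfl ftwal bgsh ytls abkl lsrh jzdai csur uyqo
Hunk 5: at line 6 remove [lsrh] add [xinl,hvo,dtyn] -> 13 lines: cekgx uqu pozfl ftwal bgsh ytls abkl xinl hvo dtyn jzdai csur uyqo
Hunk 6: at line 1 remove [pozfl,ftwal,bgsh] add [jvf] -> 11 lines: cekgx uqu jvf ytls abkl xinl hvo dtyn jzdai csur uyqo
Final line 11: uyqo

Answer: uyqo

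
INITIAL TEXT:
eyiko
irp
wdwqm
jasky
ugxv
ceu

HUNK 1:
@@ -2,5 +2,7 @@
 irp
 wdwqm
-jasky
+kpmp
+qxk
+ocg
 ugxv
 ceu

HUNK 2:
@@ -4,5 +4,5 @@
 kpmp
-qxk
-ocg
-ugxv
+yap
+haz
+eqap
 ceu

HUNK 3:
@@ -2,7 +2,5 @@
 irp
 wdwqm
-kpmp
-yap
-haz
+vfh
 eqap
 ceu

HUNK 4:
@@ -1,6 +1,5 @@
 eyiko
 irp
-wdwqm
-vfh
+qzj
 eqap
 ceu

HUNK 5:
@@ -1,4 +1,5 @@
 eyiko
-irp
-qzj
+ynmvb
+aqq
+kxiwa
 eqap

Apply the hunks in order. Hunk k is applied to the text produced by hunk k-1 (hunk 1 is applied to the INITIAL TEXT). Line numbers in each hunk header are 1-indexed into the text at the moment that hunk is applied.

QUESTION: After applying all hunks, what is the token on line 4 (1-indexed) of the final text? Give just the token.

Answer: kxiwa

Derivation:
Hunk 1: at line 2 remove [jasky] add [kpmp,qxk,ocg] -> 8 lines: eyiko irp wdwqm kpmp qxk ocg ugxv ceu
Hunk 2: at line 4 remove [qxk,ocg,ugxv] add [yap,haz,eqap] -> 8 lines: eyiko irp wdwqm kpmp yap haz eqap ceu
Hunk 3: at line 2 remove [kpmp,yap,haz] add [vfh] -> 6 lines: eyiko irp wdwqm vfh eqap ceu
Hunk 4: at line 1 remove [wdwqm,vfh] add [qzj] -> 5 lines: eyiko irp qzj eqap ceu
Hunk 5: at line 1 remove [irp,qzj] add [ynmvb,aqq,kxiwa] -> 6 lines: eyiko ynmvb aqq kxiwa eqap ceu
Final line 4: kxiwa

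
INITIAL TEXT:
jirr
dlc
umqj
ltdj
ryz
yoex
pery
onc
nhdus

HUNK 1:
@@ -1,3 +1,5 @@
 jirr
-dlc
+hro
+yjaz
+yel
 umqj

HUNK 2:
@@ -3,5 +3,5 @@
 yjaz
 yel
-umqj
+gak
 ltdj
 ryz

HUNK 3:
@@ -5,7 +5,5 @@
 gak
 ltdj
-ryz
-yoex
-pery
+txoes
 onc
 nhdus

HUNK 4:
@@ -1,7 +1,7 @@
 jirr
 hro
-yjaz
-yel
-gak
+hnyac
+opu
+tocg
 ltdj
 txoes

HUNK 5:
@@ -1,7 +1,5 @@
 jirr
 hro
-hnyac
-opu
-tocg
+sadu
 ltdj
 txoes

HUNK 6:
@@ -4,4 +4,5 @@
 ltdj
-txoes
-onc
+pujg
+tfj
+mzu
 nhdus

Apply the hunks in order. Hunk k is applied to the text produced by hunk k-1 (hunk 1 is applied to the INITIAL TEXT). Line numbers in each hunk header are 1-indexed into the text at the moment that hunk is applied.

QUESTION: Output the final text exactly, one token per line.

Hunk 1: at line 1 remove [dlc] add [hro,yjaz,yel] -> 11 lines: jirr hro yjaz yel umqj ltdj ryz yoex pery onc nhdus
Hunk 2: at line 3 remove [umqj] add [gak] -> 11 lines: jirr hro yjaz yel gak ltdj ryz yoex pery onc nhdus
Hunk 3: at line 5 remove [ryz,yoex,pery] add [txoes] -> 9 lines: jirr hro yjaz yel gak ltdj txoes onc nhdus
Hunk 4: at line 1 remove [yjaz,yel,gak] add [hnyac,opu,tocg] -> 9 lines: jirr hro hnyac opu tocg ltdj txoes onc nhdus
Hunk 5: at line 1 remove [hnyac,opu,tocg] add [sadu] -> 7 lines: jirr hro sadu ltdj txoes onc nhdus
Hunk 6: at line 4 remove [txoes,onc] add [pujg,tfj,mzu] -> 8 lines: jirr hro sadu ltdj pujg tfj mzu nhdus

Answer: jirr
hro
sadu
ltdj
pujg
tfj
mzu
nhdus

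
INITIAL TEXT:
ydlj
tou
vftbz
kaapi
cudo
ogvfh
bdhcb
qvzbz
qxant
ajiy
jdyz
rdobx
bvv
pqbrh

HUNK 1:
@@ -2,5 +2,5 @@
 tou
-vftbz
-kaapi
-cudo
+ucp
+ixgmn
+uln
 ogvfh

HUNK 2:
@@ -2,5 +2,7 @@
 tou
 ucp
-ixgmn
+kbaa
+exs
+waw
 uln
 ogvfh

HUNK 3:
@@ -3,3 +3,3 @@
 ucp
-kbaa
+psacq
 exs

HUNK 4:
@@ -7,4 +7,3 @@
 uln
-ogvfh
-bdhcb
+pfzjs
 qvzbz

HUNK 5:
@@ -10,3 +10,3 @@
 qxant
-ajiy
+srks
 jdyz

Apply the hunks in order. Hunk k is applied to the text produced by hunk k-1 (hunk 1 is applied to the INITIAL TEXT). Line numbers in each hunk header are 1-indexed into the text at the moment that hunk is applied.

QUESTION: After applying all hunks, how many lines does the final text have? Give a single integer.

Hunk 1: at line 2 remove [vftbz,kaapi,cudo] add [ucp,ixgmn,uln] -> 14 lines: ydlj tou ucp ixgmn uln ogvfh bdhcb qvzbz qxant ajiy jdyz rdobx bvv pqbrh
Hunk 2: at line 2 remove [ixgmn] add [kbaa,exs,waw] -> 16 lines: ydlj tou ucp kbaa exs waw uln ogvfh bdhcb qvzbz qxant ajiy jdyz rdobx bvv pqbrh
Hunk 3: at line 3 remove [kbaa] add [psacq] -> 16 lines: ydlj tou ucp psacq exs waw uln ogvfh bdhcb qvzbz qxant ajiy jdyz rdobx bvv pqbrh
Hunk 4: at line 7 remove [ogvfh,bdhcb] add [pfzjs] -> 15 lines: ydlj tou ucp psacq exs waw uln pfzjs qvzbz qxant ajiy jdyz rdobx bvv pqbrh
Hunk 5: at line 10 remove [ajiy] add [srks] -> 15 lines: ydlj tou ucp psacq exs waw uln pfzjs qvzbz qxant srks jdyz rdobx bvv pqbrh
Final line count: 15

Answer: 15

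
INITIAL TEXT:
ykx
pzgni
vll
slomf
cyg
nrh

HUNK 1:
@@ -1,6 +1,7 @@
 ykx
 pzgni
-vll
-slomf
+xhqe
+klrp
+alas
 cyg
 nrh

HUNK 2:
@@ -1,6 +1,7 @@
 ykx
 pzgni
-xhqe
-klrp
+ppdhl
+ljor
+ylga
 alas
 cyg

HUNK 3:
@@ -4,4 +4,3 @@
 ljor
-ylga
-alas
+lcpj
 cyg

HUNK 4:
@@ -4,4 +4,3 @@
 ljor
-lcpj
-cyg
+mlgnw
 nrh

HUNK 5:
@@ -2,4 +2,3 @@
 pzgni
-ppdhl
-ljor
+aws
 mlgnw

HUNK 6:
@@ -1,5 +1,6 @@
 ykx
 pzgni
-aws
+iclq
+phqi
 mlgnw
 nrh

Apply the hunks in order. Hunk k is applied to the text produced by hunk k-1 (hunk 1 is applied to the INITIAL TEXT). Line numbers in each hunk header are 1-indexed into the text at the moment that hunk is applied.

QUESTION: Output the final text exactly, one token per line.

Hunk 1: at line 1 remove [vll,slomf] add [xhqe,klrp,alas] -> 7 lines: ykx pzgni xhqe klrp alas cyg nrh
Hunk 2: at line 1 remove [xhqe,klrp] add [ppdhl,ljor,ylga] -> 8 lines: ykx pzgni ppdhl ljor ylga alas cyg nrh
Hunk 3: at line 4 remove [ylga,alas] add [lcpj] -> 7 lines: ykx pzgni ppdhl ljor lcpj cyg nrh
Hunk 4: at line 4 remove [lcpj,cyg] add [mlgnw] -> 6 lines: ykx pzgni ppdhl ljor mlgnw nrh
Hunk 5: at line 2 remove [ppdhl,ljor] add [aws] -> 5 lines: ykx pzgni aws mlgnw nrh
Hunk 6: at line 1 remove [aws] add [iclq,phqi] -> 6 lines: ykx pzgni iclq phqi mlgnw nrh

Answer: ykx
pzgni
iclq
phqi
mlgnw
nrh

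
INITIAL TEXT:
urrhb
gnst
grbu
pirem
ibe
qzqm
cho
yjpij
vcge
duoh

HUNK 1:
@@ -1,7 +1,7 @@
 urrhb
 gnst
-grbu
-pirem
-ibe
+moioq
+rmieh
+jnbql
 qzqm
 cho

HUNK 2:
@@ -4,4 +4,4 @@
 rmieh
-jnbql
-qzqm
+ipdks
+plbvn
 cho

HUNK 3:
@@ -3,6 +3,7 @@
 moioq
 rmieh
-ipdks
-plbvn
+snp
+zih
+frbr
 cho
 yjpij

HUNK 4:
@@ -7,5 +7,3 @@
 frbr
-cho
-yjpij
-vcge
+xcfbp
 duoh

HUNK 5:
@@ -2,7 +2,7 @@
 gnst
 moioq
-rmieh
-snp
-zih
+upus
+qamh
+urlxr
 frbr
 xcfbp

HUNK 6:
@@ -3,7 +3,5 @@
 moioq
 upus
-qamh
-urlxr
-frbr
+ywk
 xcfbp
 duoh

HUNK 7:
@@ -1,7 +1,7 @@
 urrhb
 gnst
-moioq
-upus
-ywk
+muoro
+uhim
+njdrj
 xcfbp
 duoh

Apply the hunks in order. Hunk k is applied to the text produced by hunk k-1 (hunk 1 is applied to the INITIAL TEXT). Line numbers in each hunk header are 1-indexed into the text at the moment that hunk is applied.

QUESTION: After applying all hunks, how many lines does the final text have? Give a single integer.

Answer: 7

Derivation:
Hunk 1: at line 1 remove [grbu,pirem,ibe] add [moioq,rmieh,jnbql] -> 10 lines: urrhb gnst moioq rmieh jnbql qzqm cho yjpij vcge duoh
Hunk 2: at line 4 remove [jnbql,qzqm] add [ipdks,plbvn] -> 10 lines: urrhb gnst moioq rmieh ipdks plbvn cho yjpij vcge duoh
Hunk 3: at line 3 remove [ipdks,plbvn] add [snp,zih,frbr] -> 11 lines: urrhb gnst moioq rmieh snp zih frbr cho yjpij vcge duoh
Hunk 4: at line 7 remove [cho,yjpij,vcge] add [xcfbp] -> 9 lines: urrhb gnst moioq rmieh snp zih frbr xcfbp duoh
Hunk 5: at line 2 remove [rmieh,snp,zih] add [upus,qamh,urlxr] -> 9 lines: urrhb gnst moioq upus qamh urlxr frbr xcfbp duoh
Hunk 6: at line 3 remove [qamh,urlxr,frbr] add [ywk] -> 7 lines: urrhb gnst moioq upus ywk xcfbp duoh
Hunk 7: at line 1 remove [moioq,upus,ywk] add [muoro,uhim,njdrj] -> 7 lines: urrhb gnst muoro uhim njdrj xcfbp duoh
Final line count: 7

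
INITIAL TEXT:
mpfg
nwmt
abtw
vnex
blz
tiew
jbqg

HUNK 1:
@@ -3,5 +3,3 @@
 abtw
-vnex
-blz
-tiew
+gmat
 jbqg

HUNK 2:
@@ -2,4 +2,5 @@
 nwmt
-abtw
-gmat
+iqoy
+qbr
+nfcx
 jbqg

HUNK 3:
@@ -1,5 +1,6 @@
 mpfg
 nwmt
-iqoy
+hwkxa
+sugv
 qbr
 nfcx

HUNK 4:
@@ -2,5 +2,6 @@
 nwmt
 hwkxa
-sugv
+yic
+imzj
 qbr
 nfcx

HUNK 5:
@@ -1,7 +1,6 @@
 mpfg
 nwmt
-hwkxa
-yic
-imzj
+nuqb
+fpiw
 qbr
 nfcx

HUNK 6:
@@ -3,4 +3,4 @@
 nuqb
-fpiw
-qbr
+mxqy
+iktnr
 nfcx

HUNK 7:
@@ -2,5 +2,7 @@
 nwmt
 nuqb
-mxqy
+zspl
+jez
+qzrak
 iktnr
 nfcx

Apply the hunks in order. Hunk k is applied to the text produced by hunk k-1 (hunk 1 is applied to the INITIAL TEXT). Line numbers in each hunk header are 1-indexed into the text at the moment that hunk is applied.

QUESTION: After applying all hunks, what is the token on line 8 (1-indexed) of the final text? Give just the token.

Hunk 1: at line 3 remove [vnex,blz,tiew] add [gmat] -> 5 lines: mpfg nwmt abtw gmat jbqg
Hunk 2: at line 2 remove [abtw,gmat] add [iqoy,qbr,nfcx] -> 6 lines: mpfg nwmt iqoy qbr nfcx jbqg
Hunk 3: at line 1 remove [iqoy] add [hwkxa,sugv] -> 7 lines: mpfg nwmt hwkxa sugv qbr nfcx jbqg
Hunk 4: at line 2 remove [sugv] add [yic,imzj] -> 8 lines: mpfg nwmt hwkxa yic imzj qbr nfcx jbqg
Hunk 5: at line 1 remove [hwkxa,yic,imzj] add [nuqb,fpiw] -> 7 lines: mpfg nwmt nuqb fpiw qbr nfcx jbqg
Hunk 6: at line 3 remove [fpiw,qbr] add [mxqy,iktnr] -> 7 lines: mpfg nwmt nuqb mxqy iktnr nfcx jbqg
Hunk 7: at line 2 remove [mxqy] add [zspl,jez,qzrak] -> 9 lines: mpfg nwmt nuqb zspl jez qzrak iktnr nfcx jbqg
Final line 8: nfcx

Answer: nfcx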